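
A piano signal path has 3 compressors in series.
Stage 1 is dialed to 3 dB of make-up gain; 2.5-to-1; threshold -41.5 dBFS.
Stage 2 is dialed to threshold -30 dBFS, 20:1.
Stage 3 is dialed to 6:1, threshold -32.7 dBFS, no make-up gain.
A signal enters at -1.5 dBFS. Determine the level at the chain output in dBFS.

Stage 1: -1.5 dBFS is 40 dB over -41.5 dBFS; at 2.5:1 that becomes 16 dB over, giving -25.5 dBFS; +3 dB make-up → -22.5 dBFS.
Stage 2: overshoot 7.5 dB → 7.5/20 = 0.375 dB → -29.625 dBFS.
Stage 3: 3.075 dB above -32.7 dBFS, reduced 6:1 to 0.5125 dB above → -32.1875 dBFS.

-32.1875 dBFS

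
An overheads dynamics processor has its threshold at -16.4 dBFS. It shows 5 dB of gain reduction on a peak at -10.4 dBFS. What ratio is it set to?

Input overshoot = -10.4 − (-16.4) = 6 dB.
Output overshoot = 6 − 5 = 1 dB.
Ratio = input overshoot / output overshoot = 6 / 1 = 6.

6:1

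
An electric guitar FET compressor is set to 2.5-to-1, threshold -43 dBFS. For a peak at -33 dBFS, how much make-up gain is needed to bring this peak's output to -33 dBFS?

Without make-up, output = threshold + overshoot/2.5 = -43 + 4 = -39 dBFS.
Gap to target: 6 dB.

6 dB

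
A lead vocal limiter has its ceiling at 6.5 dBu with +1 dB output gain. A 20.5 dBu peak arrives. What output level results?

7.5 dBu

A brickwall limiter is an ∞:1 compressor: any input above the ceiling is clamped to 6.5 dBu.
Output gain then adds 1 dB: 6.5 + 1 = 7.5 dBu.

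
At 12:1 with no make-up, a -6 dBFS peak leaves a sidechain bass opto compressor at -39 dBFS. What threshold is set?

-42 dBFS

Input is 36 dB above T (since output overshoot × R = input overshoot: (-39 − T)·12 = -6 − T gives T = -42 dBFS).
Check: -42 + (-6 − (-42))/12 = -42 + 3 = -39 dBFS. ✓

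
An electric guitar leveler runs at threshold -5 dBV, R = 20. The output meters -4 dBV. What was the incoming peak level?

Post-compression overshoot = -4 − (-5) = 1 dB.
Input overshoot = R × output overshoot = 20 dB → input = -5 + 20 = 15 dBV.

15 dBV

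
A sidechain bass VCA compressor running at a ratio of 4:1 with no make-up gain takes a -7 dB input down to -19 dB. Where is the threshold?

Let T be the threshold. Output overshoot = (input overshoot)/R, so -19 − T = (-7 − T)/4.
4·(-19 − T) = -7 − T → 3·T = -76 − (-7) = -69.
T = -69/3 = -23 dB.

-23 dB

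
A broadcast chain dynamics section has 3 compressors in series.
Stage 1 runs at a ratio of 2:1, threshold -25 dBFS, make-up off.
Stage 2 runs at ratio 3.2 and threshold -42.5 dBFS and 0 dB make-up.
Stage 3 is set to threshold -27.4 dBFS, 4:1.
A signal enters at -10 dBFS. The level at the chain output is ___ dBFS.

Stage 1: -10 dBFS is 15 dB over -25 dBFS; at 2:1 that becomes 7.5 dB over, giving -17.5 dBFS.
Stage 2: overshoot 25 dB → 25/3.2 = 7.8125 dB → -34.6875 dBFS.
Stage 3: -34.6875 dBFS is at or below the -27.4 dBFS threshold — no compression; output -34.6875 dBFS.

-34.6875 dBFS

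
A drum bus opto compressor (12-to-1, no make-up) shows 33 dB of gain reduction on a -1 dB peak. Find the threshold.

-37 dB

Gain reduction = -1 − (-34) = 33 dB; output overshoot = GR / (R − 1) = 33 / 11 = 3 dB.
Threshold = output − output overshoot = -34 − 3 = -37 dB.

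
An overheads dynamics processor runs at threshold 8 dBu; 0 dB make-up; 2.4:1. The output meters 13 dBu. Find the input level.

20 dBu

Post-compression overshoot = 13 − 8 = 5 dB.
Input overshoot = R × output overshoot = 12 dB → input = 8 + 12 = 20 dBu.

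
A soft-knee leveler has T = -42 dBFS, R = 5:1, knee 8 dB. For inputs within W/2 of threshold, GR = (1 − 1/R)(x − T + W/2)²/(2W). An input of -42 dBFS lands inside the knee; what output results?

x − T + W/2 = -42 − (-42) + 4 = 4.
GR = (1 − 1/5) × 4² / 16 = 0.8 × 16 / 16 = 0.8 dB.
Output = -42 − 0.8 = -42.8 dBFS.

-42.8 dBFS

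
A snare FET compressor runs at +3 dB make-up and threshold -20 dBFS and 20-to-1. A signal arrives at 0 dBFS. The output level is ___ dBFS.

-16 dBFS

0 dBFS sits 20 dB over threshold.
The 20 dB excess becomes 1 dB after 20:1 reduction.
That puts the output at -19 dBFS; make-up adds 3 dB, giving -16 dBFS.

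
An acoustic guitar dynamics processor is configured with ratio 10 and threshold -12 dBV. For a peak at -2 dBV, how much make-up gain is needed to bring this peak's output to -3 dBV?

8 dB

Without make-up, output = threshold + overshoot/10 = -12 + 1 = -11 dBV.
Gap to target: 8 dB.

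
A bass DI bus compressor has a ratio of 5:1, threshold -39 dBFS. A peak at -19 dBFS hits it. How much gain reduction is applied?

16 dB

The signal is 20 dB above threshold.
At 5:1, output sits 20/5 = 4 dB above threshold.
GR = overshoot in − overshoot out = 20 − 4 = 16 dB.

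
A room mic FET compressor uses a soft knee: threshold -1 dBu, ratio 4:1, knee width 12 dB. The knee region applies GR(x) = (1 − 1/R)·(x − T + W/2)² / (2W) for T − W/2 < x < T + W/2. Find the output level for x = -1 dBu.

-2.125 dBu

x − T + W/2 = -1 − (-1) + 6 = 6.
GR = (1 − 1/4) × 6² / 24 = 0.75 × 36 / 24 = 1.125 dB.
Output = -1 − 1.125 = -2.125 dBu.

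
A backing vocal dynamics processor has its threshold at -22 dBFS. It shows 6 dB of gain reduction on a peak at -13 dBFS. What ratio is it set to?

Input overshoot = -13 − (-22) = 9 dB.
Output overshoot = 9 − 6 = 3 dB.
Ratio = input overshoot / output overshoot = 9 / 3 = 3.

3:1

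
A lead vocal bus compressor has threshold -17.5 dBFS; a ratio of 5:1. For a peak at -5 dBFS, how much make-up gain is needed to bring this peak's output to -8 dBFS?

7 dB

The peak compresses to -17.5 + 12.5/5 = -15 dBFS.
To reach -8 dBFS requires -8 − (-15) = 7 dB of make-up.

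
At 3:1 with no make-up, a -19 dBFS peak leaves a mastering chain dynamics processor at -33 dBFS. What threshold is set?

Let T be the threshold. Output overshoot = (input overshoot)/R, so -33 − T = (-19 − T)/3.
3·(-33 − T) = -19 − T → 2·T = -99 − (-19) = -80.
T = -80/2 = -40 dBFS.

-40 dBFS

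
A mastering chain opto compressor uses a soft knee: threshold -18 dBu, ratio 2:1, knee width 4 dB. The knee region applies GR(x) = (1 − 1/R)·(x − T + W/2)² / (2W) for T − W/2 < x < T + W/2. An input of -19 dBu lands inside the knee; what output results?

x − T + W/2 = -19 − (-18) + 2 = 1.
GR = (1 − 1/2) × 1² / 8 = 0.5 × 1 / 8 = 0.0625 dB.
Output = -19 − 0.0625 = -19.0625 dBu.

-19.0625 dBu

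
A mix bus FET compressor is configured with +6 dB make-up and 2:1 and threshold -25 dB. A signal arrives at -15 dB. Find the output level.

-14 dB

The input is 10 dB above the -25 dB threshold.
The 10 dB excess becomes 5 dB after 2:1 reduction.
That puts the output at -20 dB; make-up adds 6 dB, giving -14 dB.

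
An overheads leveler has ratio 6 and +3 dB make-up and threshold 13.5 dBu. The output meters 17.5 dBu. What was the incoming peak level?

Stripping the +3 dB make-up gives 14.5 dBu at the gain stage.
Post-compression overshoot = 14.5 − 13.5 = 1 dB.
Undo the ratio: input overshoot = 1 × 6 = 6 dB, giving input = 19.5 dBu.

19.5 dBu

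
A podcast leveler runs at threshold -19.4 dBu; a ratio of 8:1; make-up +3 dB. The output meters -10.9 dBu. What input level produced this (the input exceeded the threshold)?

24.6 dBu

Stripping the +3 dB make-up gives -13.9 dBu at the gain stage.
That's 5.5 dB above the -19.4 dBu threshold.
Input overshoot = R × output overshoot = 44 dB → input = -19.4 + 44 = 24.6 dBu.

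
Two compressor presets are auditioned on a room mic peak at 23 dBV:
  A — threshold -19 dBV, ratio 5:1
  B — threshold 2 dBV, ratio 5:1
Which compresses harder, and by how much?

A, by 16.8 dB

A: GR = 42 − 42/5 = 33.6 dB.
B: GR = 21 − 21/5 = 16.8 dB.
A applies 16.8 dB more gain reduction.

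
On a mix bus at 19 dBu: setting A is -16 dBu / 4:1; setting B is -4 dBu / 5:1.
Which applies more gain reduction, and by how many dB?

A, by 7.85 dB

A: 35 dB over, compressed to 8.75 dB over, so 26.25 dB of GR.
B: 23 dB over, compressed to 4.6 dB over, so 18.4 dB of GR.
A applies 7.85 dB more gain reduction.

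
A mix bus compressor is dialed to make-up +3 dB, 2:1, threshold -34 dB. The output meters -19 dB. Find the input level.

-10 dB

Stripping the +3 dB make-up gives -22 dB at the gain stage.
That's 12 dB above the -34 dB threshold.
Undo the ratio: input overshoot = 12 × 2 = 24 dB, giving input = -10 dB.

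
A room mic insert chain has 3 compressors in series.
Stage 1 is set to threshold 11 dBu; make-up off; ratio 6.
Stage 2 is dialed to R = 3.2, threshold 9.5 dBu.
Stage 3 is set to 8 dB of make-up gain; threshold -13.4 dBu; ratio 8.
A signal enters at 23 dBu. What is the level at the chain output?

Stage 1: 23 dBu is 12 dB over 11 dBu; at 6:1 that becomes 2 dB over, giving 13 dBu.
Stage 2: overshoot 3.5 dB → 3.5/3.2 = 1.09375 dB → 10.59375 dBu.
Stage 3: 23.99375 dB above -13.4 dBu, reduced 8:1 to 2.999219 dB above → -10.400781 dBu; +8 dB make-up → -2.400781 dBu.

-2.400781 dBu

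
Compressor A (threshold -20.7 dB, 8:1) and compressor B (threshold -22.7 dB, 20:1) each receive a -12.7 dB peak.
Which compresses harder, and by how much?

B, by 2.5 dB

A: 8 dB over, compressed to 1 dB over, so 7 dB of GR.
B: 10 dB over, compressed to 0.5 dB over, so 9.5 dB of GR.
B applies 2.5 dB more gain reduction.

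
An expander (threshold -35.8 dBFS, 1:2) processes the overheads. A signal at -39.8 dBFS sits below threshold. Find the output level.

-43.8 dBFS

The input is 4 dB below the -35.8 dBFS threshold.
A 1:2 expander multiplies undershoot by 2: 4 × 2 = 8 dB below threshold.
Output = -35.8 − 8 = -43.8 dBFS.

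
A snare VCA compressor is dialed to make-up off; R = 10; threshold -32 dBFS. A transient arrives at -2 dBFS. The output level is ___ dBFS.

The input is 30 dB above the -32 dBFS threshold.
10:1 compression reduces that to 30/10 = 3 dB over.
That puts the output at -29 dBFS.

-29 dBFS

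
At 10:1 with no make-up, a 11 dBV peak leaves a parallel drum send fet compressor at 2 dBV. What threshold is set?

Input is 10 dB above T (since output overshoot × R = input overshoot: (2 − T)·10 = 11 − T gives T = 1 dBV).
Check: 1 + (11 − 1)/10 = 1 + 1 = 2 dBV. ✓

1 dBV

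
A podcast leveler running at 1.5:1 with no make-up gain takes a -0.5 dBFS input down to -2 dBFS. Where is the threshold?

-5 dBFS

Gain reduction = -0.5 − (-2) = 1.5 dB; output overshoot = GR / (R − 1) = 1.5 / 0.5 = 3 dB.
Threshold = output − output overshoot = -2 − 3 = -5 dBFS.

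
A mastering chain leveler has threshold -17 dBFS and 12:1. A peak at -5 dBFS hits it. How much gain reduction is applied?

Overshoot = -5 − (-17) = 12 dB.
After 12:1 compression the overshoot becomes 12/12 = 1 dB.
Gain reduction = 12 − 1 = 11 dB.

11 dB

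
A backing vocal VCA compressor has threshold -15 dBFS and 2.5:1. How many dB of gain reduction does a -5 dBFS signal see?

Overshoot = -5 − (-15) = 10 dB.
After 2.5:1 compression the overshoot becomes 10/2.5 = 4 dB.
Gain reduction = 10 − 4 = 6 dB.

6 dB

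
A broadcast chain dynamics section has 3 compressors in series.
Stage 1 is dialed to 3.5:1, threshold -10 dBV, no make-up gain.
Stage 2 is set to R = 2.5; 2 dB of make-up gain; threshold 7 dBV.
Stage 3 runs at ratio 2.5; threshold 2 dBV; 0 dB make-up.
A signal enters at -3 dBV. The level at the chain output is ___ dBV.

Stage 1: overshoot 7 dB → 7/3.5 = 2 dB → -8 dBV.
Stage 2: below threshold (-8 ≤ 7); passes unchanged; make-up brings it to -6 dBV.
Stage 3: below threshold (-6 ≤ 2); passes unchanged; output -6 dBV.

-6 dBV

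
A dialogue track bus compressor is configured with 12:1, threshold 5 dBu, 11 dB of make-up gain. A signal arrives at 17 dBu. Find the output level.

Overshoot: 17 − 5 = 12 dB.
12:1 compression reduces that to 12/12 = 1 dB over.
Output = 5 + 1 = 6 dBu; make-up adds 11 dB, giving 17 dBu.

17 dBu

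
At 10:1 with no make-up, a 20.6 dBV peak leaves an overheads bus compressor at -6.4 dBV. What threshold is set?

Input is 30 dB above T (since output overshoot × R = input overshoot: (-6.4 − T)·10 = 20.6 − T gives T = -9.4 dBV).
Check: -9.4 + (20.6 − (-9.4))/10 = -9.4 + 3 = -6.4 dBV. ✓

-9.4 dBV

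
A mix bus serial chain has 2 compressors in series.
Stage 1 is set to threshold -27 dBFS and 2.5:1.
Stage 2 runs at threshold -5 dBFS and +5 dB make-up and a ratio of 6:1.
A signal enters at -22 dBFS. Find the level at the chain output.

Stage 1: overshoot 5 dB → 5/2.5 = 2 dB → -25 dBFS.
Stage 2: -25 dBFS is at or below the -5 dBFS threshold — no compression; make-up brings it to -20 dBFS.

-20 dBFS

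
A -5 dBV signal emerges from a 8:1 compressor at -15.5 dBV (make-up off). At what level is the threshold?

-17 dBV

Input is 12 dB above T (since output overshoot × R = input overshoot: (-15.5 − T)·8 = -5 − T gives T = -17 dBV).
Check: -17 + (-5 − (-17))/8 = -17 + 1.5 = -15.5 dBV. ✓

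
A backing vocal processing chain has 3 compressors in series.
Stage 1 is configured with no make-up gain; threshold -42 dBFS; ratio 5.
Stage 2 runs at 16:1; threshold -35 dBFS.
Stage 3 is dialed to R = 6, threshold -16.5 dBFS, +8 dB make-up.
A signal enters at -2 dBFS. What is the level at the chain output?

-26.9375 dBFS

Stage 1: -2 dBFS is 40 dB over -42 dBFS; at 5:1 that becomes 8 dB over, giving -34 dBFS.
Stage 2: -34 dBFS is 1 dB over -35 dBFS; at 16:1 that becomes 0.0625 dB over, giving -34.9375 dBFS.
Stage 3: -34.9375 dBFS ≤ -16.5 dBFS, so stage 3 doesn't engage; make-up brings it to -26.9375 dBFS.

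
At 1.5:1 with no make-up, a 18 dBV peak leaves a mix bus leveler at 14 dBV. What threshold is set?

6 dBV

Let T be the threshold. Output overshoot = (input overshoot)/R, so 14 − T = (18 − T)/1.5.
1.5·(14 − T) = 18 − T → 0.5·T = 21 − 18 = 3.
T = 3/0.5 = 6 dBV.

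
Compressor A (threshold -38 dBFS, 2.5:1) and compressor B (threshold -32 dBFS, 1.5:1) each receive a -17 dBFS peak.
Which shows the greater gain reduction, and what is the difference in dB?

A, by 7.6 dB

A: GR = 21 − 21/2.5 = 12.6 dB.
B: GR = 15 − 15/1.5 = 5 dB.
Difference: 7.6 dB in favour of A.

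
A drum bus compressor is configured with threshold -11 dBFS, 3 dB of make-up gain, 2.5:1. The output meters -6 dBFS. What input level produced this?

-6 dBFS

Before make-up, the level was -6 − 3 = -9 dBFS.
That's 2 dB above the -11 dBFS threshold.
Undo the ratio: input overshoot = 2 × 2.5 = 5 dB, giving input = -6 dBFS.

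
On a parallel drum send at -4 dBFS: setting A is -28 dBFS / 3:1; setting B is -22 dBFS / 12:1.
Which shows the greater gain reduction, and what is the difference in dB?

A: GR = 24 − 24/3 = 16 dB.
B: GR = 18 − 18/12 = 16.5 dB.
B reduces 0.5 dB more.

B, by 0.5 dB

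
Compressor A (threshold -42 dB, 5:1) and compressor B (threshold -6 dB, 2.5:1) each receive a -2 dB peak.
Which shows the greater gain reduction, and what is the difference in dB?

A, by 29.6 dB

A: overshoot 40 dB → output overshoot 8 dB → GR 32 dB.
B: overshoot 4 dB → output overshoot 1.6 dB → GR 2.4 dB.
A applies 29.6 dB more gain reduction.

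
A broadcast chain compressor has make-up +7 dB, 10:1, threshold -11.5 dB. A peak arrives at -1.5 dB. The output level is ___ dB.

Overshoot: -1.5 − (-11.5) = 10 dB.
The 10 dB excess becomes 1 dB after 10:1 reduction.
So the level is -11.5 + 1 = -10.5 dB; make-up adds 7 dB, giving -3.5 dB.

-3.5 dB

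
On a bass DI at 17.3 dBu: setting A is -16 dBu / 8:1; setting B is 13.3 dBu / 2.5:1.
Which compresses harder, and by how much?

A: GR = 33.3 − 33.3/8 = 29.1375 dB.
B: GR = 4 − 4/2.5 = 2.4 dB.
Difference: 26.7375 dB in favour of A.

A, by 26.7375 dB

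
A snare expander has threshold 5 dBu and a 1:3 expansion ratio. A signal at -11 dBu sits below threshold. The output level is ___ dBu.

-43 dBu

The input is 16 dB below the 5 dBu threshold.
A 1:3 expander multiplies undershoot by 3: 16 × 3 = 48 dB below threshold.
Output = 5 − 48 = -43 dBu.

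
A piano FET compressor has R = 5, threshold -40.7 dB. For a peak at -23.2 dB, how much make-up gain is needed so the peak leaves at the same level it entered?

14 dB

The peak compresses to -40.7 + 17.5/5 = -37.2 dB.
To reach -23.2 dB requires -23.2 − (-37.2) = 14 dB of make-up.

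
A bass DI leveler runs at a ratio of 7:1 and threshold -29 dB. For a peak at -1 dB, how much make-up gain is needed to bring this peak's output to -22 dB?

3 dB

The peak compresses to -29 + 28/7 = -25 dB.
To reach -22 dB requires -22 − (-25) = 3 dB of make-up.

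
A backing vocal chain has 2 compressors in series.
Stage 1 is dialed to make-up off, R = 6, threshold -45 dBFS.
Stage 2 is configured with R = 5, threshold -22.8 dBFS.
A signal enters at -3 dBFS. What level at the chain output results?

-38 dBFS

Stage 1: overshoot 42 dB → 42/6 = 7 dB → -38 dBFS.
Stage 2: -38 dBFS ≤ -22.8 dBFS, so stage 2 doesn't engage; output -38 dBFS.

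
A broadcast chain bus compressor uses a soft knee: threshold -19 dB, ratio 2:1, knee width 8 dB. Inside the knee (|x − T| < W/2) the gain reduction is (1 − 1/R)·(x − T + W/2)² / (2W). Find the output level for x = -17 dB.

-18.125 dB

x − T + W/2 = -17 − (-19) + 4 = 6.
GR = (1 − 1/2) × 6² / 16 = 0.5 × 36 / 16 = 1.125 dB.
Output = -17 − 1.125 = -18.125 dB.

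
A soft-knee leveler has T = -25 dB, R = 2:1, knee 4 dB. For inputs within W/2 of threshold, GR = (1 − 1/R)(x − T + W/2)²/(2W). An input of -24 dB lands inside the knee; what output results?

x − T + W/2 = -24 − (-25) + 2 = 3.
GR = (1 − 1/2) × 3² / 8 = 0.5 × 9 / 8 = 0.5625 dB.
Output = -24 − 0.5625 = -24.5625 dB.

-24.5625 dB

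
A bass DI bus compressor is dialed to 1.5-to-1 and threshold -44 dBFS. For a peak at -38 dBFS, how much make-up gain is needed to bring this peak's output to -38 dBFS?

The peak compresses to -44 + 6/1.5 = -40 dBFS.
To reach -38 dBFS requires -38 − (-40) = 2 dB of make-up.

2 dB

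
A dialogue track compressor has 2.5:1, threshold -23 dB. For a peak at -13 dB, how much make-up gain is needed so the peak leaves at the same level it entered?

Overshoot 10 dB → 10/2.5 = 4 dB after compression, so the compressed level is -23 + 4 = -19 dB.
Make-up = target − compressed = -13 − (-19) = 6 dB.

6 dB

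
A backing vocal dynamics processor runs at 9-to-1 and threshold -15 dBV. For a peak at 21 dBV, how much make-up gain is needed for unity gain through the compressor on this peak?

Overshoot 36 dB → 36/9 = 4 dB after compression, so the compressed level is -15 + 4 = -11 dBV.
Make-up = target − compressed = 21 − (-11) = 32 dB.

32 dB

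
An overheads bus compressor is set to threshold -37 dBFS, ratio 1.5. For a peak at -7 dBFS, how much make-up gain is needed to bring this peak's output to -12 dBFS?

Overshoot 30 dB → 30/1.5 = 20 dB after compression, so the compressed level is -37 + 20 = -17 dBFS.
Make-up = target − compressed = -12 − (-17) = 5 dB.

5 dB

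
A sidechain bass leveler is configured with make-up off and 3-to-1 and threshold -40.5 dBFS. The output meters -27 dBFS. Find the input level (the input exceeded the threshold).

That's 13.5 dB above the -40.5 dBFS threshold.
Input overshoot = R × output overshoot = 40.5 dB → input = -40.5 + 40.5 = 0 dBFS.

0 dBFS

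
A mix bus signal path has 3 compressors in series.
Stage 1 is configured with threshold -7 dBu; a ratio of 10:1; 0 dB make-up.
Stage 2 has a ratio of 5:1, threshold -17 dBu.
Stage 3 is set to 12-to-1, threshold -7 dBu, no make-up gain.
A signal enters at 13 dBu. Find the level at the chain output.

Stage 1: 20 dB above -7 dBu, reduced 10:1 to 2 dB above → -5 dBu.
Stage 2: 12 dB above -17 dBu, reduced 5:1 to 2.4 dB above → -14.6 dBu.
Stage 3: -14.6 dBu is at or below the -7 dBu threshold — no compression; output -14.6 dBu.

-14.6 dBu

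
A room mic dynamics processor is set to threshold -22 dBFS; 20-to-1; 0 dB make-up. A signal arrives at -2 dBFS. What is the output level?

-21 dBFS

-2 dBFS sits 20 dB over threshold.
20:1 compression reduces that to 20/20 = 1 dB over.
Output = -22 + 1 = -21 dBFS.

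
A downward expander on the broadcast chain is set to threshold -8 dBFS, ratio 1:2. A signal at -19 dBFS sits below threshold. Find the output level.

The input is 11 dB below the -8 dBFS threshold.
A 1:2 expander multiplies undershoot by 2: 11 × 2 = 22 dB below threshold.
Output = -8 − 22 = -30 dBFS.

-30 dBFS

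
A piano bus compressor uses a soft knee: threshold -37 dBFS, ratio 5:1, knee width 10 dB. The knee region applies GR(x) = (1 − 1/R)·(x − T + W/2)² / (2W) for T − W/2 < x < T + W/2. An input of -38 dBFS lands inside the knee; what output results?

-38.64 dBFS

x − T + W/2 = -38 − (-37) + 5 = 4.
GR = (1 − 1/5) × 4² / 20 = 0.8 × 16 / 20 = 0.64 dB.
Output = -38 − 0.64 = -38.64 dBFS.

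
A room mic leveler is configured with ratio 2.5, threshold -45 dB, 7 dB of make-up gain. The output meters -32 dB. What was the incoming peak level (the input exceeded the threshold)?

-30 dB

Stripping the +7 dB make-up gives -39 dB at the gain stage.
That's 6 dB above the -45 dB threshold.
Undo the ratio: input overshoot = 6 × 2.5 = 15 dB, giving input = -30 dB.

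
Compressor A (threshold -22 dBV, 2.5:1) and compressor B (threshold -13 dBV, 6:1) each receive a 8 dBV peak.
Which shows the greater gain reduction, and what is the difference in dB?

A, by 0.5 dB

A: GR = 30 − 30/2.5 = 18 dB.
B: GR = 21 − 21/6 = 17.5 dB.
Difference: 0.5 dB in favour of A.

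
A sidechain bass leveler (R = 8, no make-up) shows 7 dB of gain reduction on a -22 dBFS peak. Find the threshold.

-30 dBFS

Let T be the threshold. Output overshoot = (input overshoot)/R, so -29 − T = (-22 − T)/8.
8·(-29 − T) = -22 − T → 7·T = -232 − (-22) = -210.
T = -210/7 = -30 dBFS.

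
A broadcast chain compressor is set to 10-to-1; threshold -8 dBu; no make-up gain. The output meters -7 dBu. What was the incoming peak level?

The compressed level sits -7 − (-8) = 1 dB over threshold.
Input overshoot = R × output overshoot = 10 dB → input = -8 + 10 = 2 dBu.

2 dBu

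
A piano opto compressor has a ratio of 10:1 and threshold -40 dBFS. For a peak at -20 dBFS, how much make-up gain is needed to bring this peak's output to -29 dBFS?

9 dB

Overshoot 20 dB → 20/10 = 2 dB after compression, so the compressed level is -40 + 2 = -38 dBFS.
Make-up = target − compressed = -29 − (-38) = 9 dB.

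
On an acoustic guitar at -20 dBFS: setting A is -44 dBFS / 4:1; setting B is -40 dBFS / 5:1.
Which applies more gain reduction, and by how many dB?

A: 24 dB over, compressed to 6 dB over, so 18 dB of GR.
B: 20 dB over, compressed to 4 dB over, so 16 dB of GR.
Difference: 2 dB in favour of A.

A, by 2 dB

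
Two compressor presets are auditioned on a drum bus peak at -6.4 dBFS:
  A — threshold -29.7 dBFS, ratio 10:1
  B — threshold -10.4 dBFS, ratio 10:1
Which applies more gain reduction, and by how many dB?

A: overshoot 23.3 dB → output overshoot 2.33 dB → GR 20.97 dB.
B: overshoot 4 dB → output overshoot 0.4 dB → GR 3.6 dB.
A applies 17.37 dB more gain reduction.

A, by 17.37 dB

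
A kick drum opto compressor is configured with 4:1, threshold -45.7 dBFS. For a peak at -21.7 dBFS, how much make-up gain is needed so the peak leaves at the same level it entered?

18 dB

Without make-up, output = threshold + overshoot/4 = -45.7 + 6 = -39.7 dBFS.
Gap to target: 18 dB.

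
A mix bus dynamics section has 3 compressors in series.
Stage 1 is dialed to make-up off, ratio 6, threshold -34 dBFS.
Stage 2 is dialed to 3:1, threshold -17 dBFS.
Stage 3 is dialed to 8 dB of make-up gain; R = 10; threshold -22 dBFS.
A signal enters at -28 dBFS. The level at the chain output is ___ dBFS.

Stage 1: overshoot 6 dB → 6/6 = 1 dB → -33 dBFS.
Stage 2: below threshold (-33 ≤ -17); passes unchanged; output -33 dBFS.
Stage 3: -33 dBFS ≤ -22 dBFS, so stage 3 doesn't engage; make-up brings it to -25 dBFS.

-25 dBFS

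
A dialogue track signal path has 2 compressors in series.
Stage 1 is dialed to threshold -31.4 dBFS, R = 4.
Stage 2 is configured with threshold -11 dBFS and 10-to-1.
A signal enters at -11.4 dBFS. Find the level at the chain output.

-26.4 dBFS

Stage 1: -11.4 dBFS is 20 dB over -31.4 dBFS; at 4:1 that becomes 5 dB over, giving -26.4 dBFS.
Stage 2: -26.4 dBFS ≤ -11 dBFS, so stage 2 doesn't engage; output -26.4 dBFS.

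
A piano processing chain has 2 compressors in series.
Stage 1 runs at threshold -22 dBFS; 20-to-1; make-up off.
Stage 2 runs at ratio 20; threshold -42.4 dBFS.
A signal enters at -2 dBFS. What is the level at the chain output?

-41.33 dBFS

Stage 1: 20 dB above -22 dBFS, reduced 20:1 to 1 dB above → -21 dBFS.
Stage 2: overshoot 21.4 dB → 21.4/20 = 1.07 dB → -41.33 dBFS.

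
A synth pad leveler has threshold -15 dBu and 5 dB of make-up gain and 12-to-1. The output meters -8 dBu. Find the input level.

9 dBu

Before make-up, the level was -8 − 5 = -13 dBu.
That's 2 dB above the -15 dBu threshold.
Input overshoot = R × output overshoot = 24 dB → input = -15 + 24 = 9 dBu.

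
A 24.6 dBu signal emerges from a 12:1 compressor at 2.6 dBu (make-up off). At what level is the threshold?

Let T be the threshold. Output overshoot = (input overshoot)/R, so 2.6 − T = (24.6 − T)/12.
12·(2.6 − T) = 24.6 − T → 11·T = 31.2 − 24.6 = 6.6.
T = 6.6/11 = 0.6 dBu.

0.6 dBu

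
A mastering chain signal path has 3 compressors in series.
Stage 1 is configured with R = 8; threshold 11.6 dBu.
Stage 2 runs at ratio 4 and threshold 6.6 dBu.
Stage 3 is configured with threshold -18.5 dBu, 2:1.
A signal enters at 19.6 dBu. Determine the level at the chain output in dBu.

-5.2 dBu

Stage 1: 19.6 dBu is 8 dB over 11.6 dBu; at 8:1 that becomes 1 dB over, giving 12.6 dBu.
Stage 2: overshoot 6 dB → 6/4 = 1.5 dB → 8.1 dBu.
Stage 3: 8.1 dBu is 26.6 dB over -18.5 dBu; at 2:1 that becomes 13.3 dB over, giving -5.2 dBu.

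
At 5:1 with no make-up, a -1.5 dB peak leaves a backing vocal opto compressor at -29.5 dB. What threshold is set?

-36.5 dB

Let T be the threshold. Output overshoot = (input overshoot)/R, so -29.5 − T = (-1.5 − T)/5.
5·(-29.5 − T) = -1.5 − T → 4·T = -147.5 − (-1.5) = -146.
T = -146/4 = -36.5 dB.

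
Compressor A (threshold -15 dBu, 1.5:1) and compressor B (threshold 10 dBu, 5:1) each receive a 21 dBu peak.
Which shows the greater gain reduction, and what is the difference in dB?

A: 36 dB over, compressed to 24 dB over, so 12 dB of GR.
B: 11 dB over, compressed to 2.2 dB over, so 8.8 dB of GR.
Difference: 3.2 dB in favour of A.

A, by 3.2 dB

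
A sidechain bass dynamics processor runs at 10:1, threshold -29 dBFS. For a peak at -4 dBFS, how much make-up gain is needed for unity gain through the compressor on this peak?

Without make-up, output = threshold + overshoot/10 = -29 + 2.5 = -26.5 dBFS.
Gap to target: 22.5 dB.

22.5 dB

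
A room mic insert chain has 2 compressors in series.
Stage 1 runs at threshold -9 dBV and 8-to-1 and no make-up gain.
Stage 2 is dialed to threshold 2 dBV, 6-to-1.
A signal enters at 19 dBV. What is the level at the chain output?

-5.5 dBV

Stage 1: 28 dB above -9 dBV, reduced 8:1 to 3.5 dB above → -5.5 dBV.
Stage 2: -5.5 dBV ≤ 2 dBV, so stage 2 doesn't engage; output -5.5 dBV.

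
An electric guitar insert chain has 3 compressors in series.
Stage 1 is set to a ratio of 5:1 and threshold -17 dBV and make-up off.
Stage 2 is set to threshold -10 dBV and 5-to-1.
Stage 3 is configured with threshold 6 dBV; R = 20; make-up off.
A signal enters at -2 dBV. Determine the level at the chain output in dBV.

Stage 1: -2 dBV is 15 dB over -17 dBV; at 5:1 that becomes 3 dB over, giving -14 dBV.
Stage 2: -14 dBV is at or below the -10 dBV threshold — no compression; output -14 dBV.
Stage 3: -14 dBV ≤ 6 dBV, so stage 3 doesn't engage; output -14 dBV.

-14 dBV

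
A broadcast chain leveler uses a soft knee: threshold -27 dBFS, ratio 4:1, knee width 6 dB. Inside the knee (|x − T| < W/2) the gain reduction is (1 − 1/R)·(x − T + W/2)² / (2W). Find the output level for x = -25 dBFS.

x − T + W/2 = -25 − (-27) + 3 = 5.
GR = (1 − 1/4) × 5² / 12 = 0.75 × 25 / 12 = 1.5625 dB.
Output = -25 − 1.5625 = -26.5625 dBFS.

-26.5625 dBFS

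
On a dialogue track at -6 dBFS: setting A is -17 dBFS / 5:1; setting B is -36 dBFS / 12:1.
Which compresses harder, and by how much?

B, by 18.7 dB

A: GR = 11 − 11/5 = 8.8 dB.
B: GR = 30 − 30/12 = 27.5 dB.
B reduces 18.7 dB more.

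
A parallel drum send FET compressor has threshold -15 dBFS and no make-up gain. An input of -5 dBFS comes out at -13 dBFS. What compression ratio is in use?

5:1

Input overshoot = -5 − (-15) = 10 dB; output overshoot = -13 − (-15) = 2 dB.
Ratio = 10 / 2 = 5.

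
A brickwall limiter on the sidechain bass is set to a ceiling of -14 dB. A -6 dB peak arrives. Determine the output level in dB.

The limiter clamps the peak to its -14 dB ceiling.

-14 dB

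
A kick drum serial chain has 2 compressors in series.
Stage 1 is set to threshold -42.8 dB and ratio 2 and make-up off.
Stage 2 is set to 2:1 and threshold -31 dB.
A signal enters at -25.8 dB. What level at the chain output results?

-34.3 dB

Stage 1: -25.8 dB is 17 dB over -42.8 dB; at 2:1 that becomes 8.5 dB over, giving -34.3 dB.
Stage 2: -34.3 dB ≤ -31 dB, so stage 2 doesn't engage; output -34.3 dB.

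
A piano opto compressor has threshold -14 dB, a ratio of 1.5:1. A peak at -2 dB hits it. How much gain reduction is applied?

4 dB

Overshoot = -2 − (-14) = 12 dB.
At 1.5:1, output sits 12/1.5 = 8 dB above threshold.
GR = overshoot in − overshoot out = 12 − 8 = 4 dB.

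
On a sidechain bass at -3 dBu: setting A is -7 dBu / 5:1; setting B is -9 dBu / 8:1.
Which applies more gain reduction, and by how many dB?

B, by 2.05 dB

A: overshoot 4 dB → output overshoot 0.8 dB → GR 3.2 dB.
B: overshoot 6 dB → output overshoot 0.75 dB → GR 5.25 dB.
B reduces 2.05 dB more.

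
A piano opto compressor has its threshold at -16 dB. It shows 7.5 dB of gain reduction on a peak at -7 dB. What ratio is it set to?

Input overshoot = -7 − (-16) = 9 dB.
Output overshoot = 9 − 7.5 = 1.5 dB.
Ratio = input overshoot / output overshoot = 9 / 1.5 = 6.

6:1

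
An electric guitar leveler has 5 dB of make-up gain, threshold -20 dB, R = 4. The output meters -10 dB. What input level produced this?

0 dB

Before make-up, the level was -10 − 5 = -15 dB.
That's 5 dB above the -20 dB threshold.
Undo the ratio: input overshoot = 5 × 4 = 20 dB, giving input = 0 dB.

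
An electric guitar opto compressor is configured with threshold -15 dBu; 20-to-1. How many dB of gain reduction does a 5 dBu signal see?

19 dB

5 dBu exceeds the threshold by 20 dB.
After 20:1 compression the overshoot becomes 20/20 = 1 dB.
So the signal is attenuated by 20 − 1 = 19 dB.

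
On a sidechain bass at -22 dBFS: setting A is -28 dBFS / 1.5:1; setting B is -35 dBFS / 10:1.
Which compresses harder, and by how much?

B, by 9.7 dB

A: overshoot 6 dB → output overshoot 4 dB → GR 2 dB.
B: overshoot 13 dB → output overshoot 1.3 dB → GR 11.7 dB.
B applies 9.7 dB more gain reduction.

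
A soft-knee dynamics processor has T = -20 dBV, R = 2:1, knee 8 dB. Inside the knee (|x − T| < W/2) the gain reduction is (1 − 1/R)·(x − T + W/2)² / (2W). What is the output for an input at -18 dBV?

x − T + W/2 = -18 − (-20) + 4 = 6.
GR = (1 − 1/2) × 6² / 16 = 0.5 × 36 / 16 = 1.125 dB.
Output = -18 − 1.125 = -19.125 dBV.

-19.125 dBV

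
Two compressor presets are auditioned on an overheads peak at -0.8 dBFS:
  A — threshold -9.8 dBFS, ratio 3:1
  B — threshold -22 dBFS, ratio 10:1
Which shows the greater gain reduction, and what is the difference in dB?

A: overshoot 9 dB → output overshoot 3 dB → GR 6 dB.
B: overshoot 21.2 dB → output overshoot 2.12 dB → GR 19.08 dB.
B reduces 13.08 dB more.

B, by 13.08 dB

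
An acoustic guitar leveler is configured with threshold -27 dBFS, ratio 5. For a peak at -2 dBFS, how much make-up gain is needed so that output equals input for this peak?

Overshoot 25 dB → 25/5 = 5 dB after compression, so the compressed level is -27 + 5 = -22 dBFS.
Make-up = target − compressed = -2 − (-22) = 20 dB.

20 dB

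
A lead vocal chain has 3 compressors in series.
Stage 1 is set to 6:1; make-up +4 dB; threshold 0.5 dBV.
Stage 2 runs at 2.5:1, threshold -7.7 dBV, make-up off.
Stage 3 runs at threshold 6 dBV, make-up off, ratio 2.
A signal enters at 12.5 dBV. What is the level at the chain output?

Stage 1: 12.5 dBV is 12 dB over 0.5 dBV; at 6:1 that becomes 2 dB over, giving 2.5 dBV; +4 dB make-up → 6.5 dBV.
Stage 2: 14.2 dB above -7.7 dBV, reduced 2.5:1 to 5.68 dB above → -2.02 dBV.
Stage 3: -2.02 dBV ≤ 6 dBV, so stage 3 doesn't engage; output -2.02 dBV.

-2.02 dBV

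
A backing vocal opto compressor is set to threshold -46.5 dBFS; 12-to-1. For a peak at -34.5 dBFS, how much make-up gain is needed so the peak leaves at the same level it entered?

11 dB

Without make-up, output = threshold + overshoot/12 = -46.5 + 1 = -45.5 dBFS.
Gap to target: 11 dB.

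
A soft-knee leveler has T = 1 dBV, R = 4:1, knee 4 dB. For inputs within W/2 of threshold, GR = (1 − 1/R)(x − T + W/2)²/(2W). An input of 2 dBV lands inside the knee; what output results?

x − T + W/2 = 2 − 1 + 2 = 3.
GR = (1 − 1/4) × 3² / 8 = 0.75 × 9 / 8 = 0.84375 dB.
Output = 2 − 0.84375 = 1.15625 dBV.

1.15625 dBV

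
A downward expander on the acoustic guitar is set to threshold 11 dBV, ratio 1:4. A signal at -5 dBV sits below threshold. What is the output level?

-53 dBV

Undershoot = 11 − (-5) = 16 dB.
At 1:4, that expands to 64 dB under threshold.
Output = 11 − 64 = -53 dBV.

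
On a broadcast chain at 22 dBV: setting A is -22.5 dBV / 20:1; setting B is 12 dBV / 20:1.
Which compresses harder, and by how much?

A: GR = 44.5 − 44.5/20 = 42.275 dB.
B: GR = 10 − 10/20 = 9.5 dB.
A applies 32.775 dB more gain reduction.

A, by 32.775 dB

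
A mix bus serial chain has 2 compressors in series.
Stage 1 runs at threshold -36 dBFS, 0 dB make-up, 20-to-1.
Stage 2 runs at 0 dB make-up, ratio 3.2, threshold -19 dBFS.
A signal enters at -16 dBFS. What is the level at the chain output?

Stage 1: 20 dB above -36 dBFS, reduced 20:1 to 1 dB above → -35 dBFS.
Stage 2: -35 dBFS is at or below the -19 dBFS threshold — no compression; output -35 dBFS.

-35 dBFS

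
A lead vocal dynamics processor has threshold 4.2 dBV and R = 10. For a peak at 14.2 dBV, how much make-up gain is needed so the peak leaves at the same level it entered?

Without make-up, output = threshold + overshoot/10 = 4.2 + 1 = 5.2 dBV.
Gap to target: 9 dB.

9 dB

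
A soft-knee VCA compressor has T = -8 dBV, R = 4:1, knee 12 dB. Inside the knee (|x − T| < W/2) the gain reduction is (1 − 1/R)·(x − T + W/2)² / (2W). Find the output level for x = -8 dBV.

-9.125 dBV

x − T + W/2 = -8 − (-8) + 6 = 6.
GR = (1 − 1/4) × 6² / 24 = 0.75 × 36 / 24 = 1.125 dB.
Output = -8 − 1.125 = -9.125 dBV.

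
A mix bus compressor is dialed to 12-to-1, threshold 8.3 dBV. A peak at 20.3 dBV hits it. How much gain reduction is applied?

The signal is 12 dB above threshold.
After 12:1 compression the overshoot becomes 12/12 = 1 dB.
Gain reduction = 12 − 1 = 11 dB.

11 dB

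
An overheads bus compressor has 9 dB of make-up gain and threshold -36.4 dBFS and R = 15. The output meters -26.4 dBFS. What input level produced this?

Before make-up, the level was -26.4 − 9 = -35.4 dBFS.
Post-compression overshoot = -35.4 − (-36.4) = 1 dB.
Undo the ratio: input overshoot = 1 × 15 = 15 dB, giving input = -21.4 dBFS.

-21.4 dBFS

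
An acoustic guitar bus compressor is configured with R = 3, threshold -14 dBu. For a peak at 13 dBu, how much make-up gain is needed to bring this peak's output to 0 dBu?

Without make-up, output = threshold + overshoot/3 = -14 + 9 = -5 dBu.
Gap to target: 5 dB.

5 dB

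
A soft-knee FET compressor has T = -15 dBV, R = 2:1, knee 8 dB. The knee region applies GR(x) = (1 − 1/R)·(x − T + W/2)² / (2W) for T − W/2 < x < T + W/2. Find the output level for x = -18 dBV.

x − T + W/2 = -18 − (-15) + 4 = 1.
GR = (1 − 1/2) × 1² / 16 = 0.5 × 1 / 16 = 0.03125 dB.
Output = -18 − 0.03125 = -18.03125 dBV.

-18.03125 dBV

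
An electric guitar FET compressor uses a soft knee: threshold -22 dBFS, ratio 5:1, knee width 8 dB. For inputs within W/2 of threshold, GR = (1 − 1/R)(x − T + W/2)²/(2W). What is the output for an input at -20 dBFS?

-21.8 dBFS

x − T + W/2 = -20 − (-22) + 4 = 6.
GR = (1 − 1/5) × 6² / 16 = 0.8 × 36 / 16 = 1.8 dB.
Output = -20 − 1.8 = -21.8 dBFS.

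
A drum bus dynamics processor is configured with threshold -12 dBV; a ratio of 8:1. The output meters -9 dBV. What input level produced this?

12 dBV

The compressed level sits -9 − (-12) = 3 dB over threshold.
Input overshoot = R × output overshoot = 24 dB → input = -12 + 24 = 12 dBV.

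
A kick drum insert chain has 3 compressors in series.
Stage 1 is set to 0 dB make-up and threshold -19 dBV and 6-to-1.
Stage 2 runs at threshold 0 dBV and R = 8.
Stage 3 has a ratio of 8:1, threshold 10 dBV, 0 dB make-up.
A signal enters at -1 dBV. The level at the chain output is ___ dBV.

Stage 1: overshoot 18 dB → 18/6 = 3 dB → -16 dBV.
Stage 2: below threshold (-16 ≤ 0); passes unchanged; output -16 dBV.
Stage 3: -16 dBV is at or below the 10 dBV threshold — no compression; output -16 dBV.

-16 dBV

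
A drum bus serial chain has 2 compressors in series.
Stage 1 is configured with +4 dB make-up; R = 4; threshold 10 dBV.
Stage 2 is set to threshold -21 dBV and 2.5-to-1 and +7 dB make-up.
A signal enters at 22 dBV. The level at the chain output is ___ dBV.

Stage 1: overshoot 12 dB → 12/4 = 3 dB → 13 dBV; +4 dB make-up → 17 dBV.
Stage 2: overshoot 38 dB → 38/2.5 = 15.2 dB → -5.8 dBV; +7 dB make-up → 1.2 dBV.

1.2 dBV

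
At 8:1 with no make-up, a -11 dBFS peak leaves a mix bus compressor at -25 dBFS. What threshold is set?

Input is 16 dB above T (since output overshoot × R = input overshoot: (-25 − T)·8 = -11 − T gives T = -27 dBFS).
Check: -27 + (-11 − (-27))/8 = -27 + 2 = -25 dBFS. ✓

-27 dBFS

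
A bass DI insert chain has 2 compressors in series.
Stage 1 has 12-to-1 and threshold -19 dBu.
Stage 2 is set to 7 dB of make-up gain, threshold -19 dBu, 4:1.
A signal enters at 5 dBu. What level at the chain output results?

-11.5 dBu

Stage 1: 24 dB above -19 dBu, reduced 12:1 to 2 dB above → -17 dBu.
Stage 2: overshoot 2 dB → 2/4 = 0.5 dB → -18.5 dBu; +7 dB make-up → -11.5 dBu.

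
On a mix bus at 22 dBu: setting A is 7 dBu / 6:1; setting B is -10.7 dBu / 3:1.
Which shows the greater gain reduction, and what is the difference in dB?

B, by 9.3 dB

A: GR = 15 − 15/6 = 12.5 dB.
B: GR = 32.7 − 32.7/3 = 21.8 dB.
B reduces 9.3 dB more.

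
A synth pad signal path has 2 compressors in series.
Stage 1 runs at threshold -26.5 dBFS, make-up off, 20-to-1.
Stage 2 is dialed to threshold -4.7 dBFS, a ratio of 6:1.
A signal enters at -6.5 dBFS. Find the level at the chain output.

Stage 1: -6.5 dBFS is 20 dB over -26.5 dBFS; at 20:1 that becomes 1 dB over, giving -25.5 dBFS.
Stage 2: below threshold (-25.5 ≤ -4.7); passes unchanged; output -25.5 dBFS.

-25.5 dBFS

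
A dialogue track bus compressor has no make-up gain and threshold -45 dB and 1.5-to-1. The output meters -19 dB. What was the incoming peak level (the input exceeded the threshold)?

That's 26 dB above the -45 dB threshold.
Before 1.5:1 compression the overshoot was 26 × 1.5 = 39 dB, so input = -45 + 39 = -6 dB.

-6 dB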